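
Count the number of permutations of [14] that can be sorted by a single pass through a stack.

By Knuth's characterisation, the stack-sortable permutations of length 14 are the 231-avoiders, numbering C_14.
C_14 = C(28,14)/15 = 40116600/15 = 2674440.

2674440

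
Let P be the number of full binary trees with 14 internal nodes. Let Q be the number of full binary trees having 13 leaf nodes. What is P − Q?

2466428

The number of full binary trees on 14 internal nodes is the Catalan number C_14. So P = C_14 = 2674440.
Full binary trees with 13 leaves have 13−1 = 12 internal nodes, so there are C_12 of them. So Q = C_12 = 208012.
P − Q = 2674440 − 208012 = 2466428.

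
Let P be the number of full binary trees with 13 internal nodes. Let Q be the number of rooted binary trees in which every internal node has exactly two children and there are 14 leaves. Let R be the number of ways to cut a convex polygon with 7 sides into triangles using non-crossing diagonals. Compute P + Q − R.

Full binary trees with n internal nodes are counted by C_n; here n = 13. So P = C_13 = 742900.
Full binary trees with 14 leaves have 14−1 = 13 internal nodes, so there are C_13 of them. So Q = C_13 = 742900.
Triangulations of a convex m-gon are counted by C_{m−2}; with m = 7 this is C_5. So R = C_5 = 42.
P + Q − R = 742900 + 742900 − 42 = 1485758.

1485758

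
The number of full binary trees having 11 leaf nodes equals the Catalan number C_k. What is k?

A full binary tree with L leaves has L−1 internal nodes and is counted by C_{L−1}; L = 11 gives C_10.

10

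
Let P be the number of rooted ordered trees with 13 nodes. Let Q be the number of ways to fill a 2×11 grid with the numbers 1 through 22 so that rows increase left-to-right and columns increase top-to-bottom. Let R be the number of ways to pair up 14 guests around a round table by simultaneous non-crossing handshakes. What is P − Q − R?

A rooted plane tree on 13 nodes has 12 edges, and such trees are counted by C_12. So P = C_12 = 208012.
Standard Young tableaux of shape 2×n are counted by C_n; here n = 11. So Q = C_11 = 58786.
With 14 = 2·7 people, non-crossing handshake pairings are non-crossing perfect matchings on a circle, counted by C_7. So R = C_7 = 429.
P − Q − R = 208012 − 58786 − 429 = 148797.

148797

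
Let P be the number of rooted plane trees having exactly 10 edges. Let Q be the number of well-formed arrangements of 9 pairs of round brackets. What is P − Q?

A rooted plane tree with 10 edges has 11 nodes, and the count is C_10. So P = C_10 = 16796.
A balanced arrangement of 9 bracket pairs is a Dyck word of semilength 9, so the count is C_9. So Q = C_9 = 4862.
P − Q = 16796 − 4862 = 11934.

11934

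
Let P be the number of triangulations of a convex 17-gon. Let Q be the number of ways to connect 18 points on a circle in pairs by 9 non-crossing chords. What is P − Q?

9689983

A convex 17-gon is triangulated into 15 triangles, and the number of such triangulations is the Catalan number C_{17−2} = C_15. So P = C_15 = 9694845.
Pairing 18 circle points by 9 non-crossing chords gives C_9 matchings. So Q = C_9 = 4862.
P − Q = 9694845 − 4862 = 9689983.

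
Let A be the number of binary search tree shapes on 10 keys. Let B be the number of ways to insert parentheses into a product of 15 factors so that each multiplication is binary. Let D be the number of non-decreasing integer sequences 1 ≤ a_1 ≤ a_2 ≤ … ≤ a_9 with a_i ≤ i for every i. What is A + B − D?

Binary trees (left/right distinguished) on n nodes are counted by C_n; here n = 10. So A = C_10 = 16796.
Parenthesizations of m factors correspond to full binary trees with m leaves, counted by C_{m−1}; m = 15 gives C_14. So B = C_14 = 2674440.
Such sub-staircase sequences of length n are counted by C_n; here n = 9. So D = C_9 = 4862.
A + B − D = 16796 + 2674440 − 4862 = 2686374.

2686374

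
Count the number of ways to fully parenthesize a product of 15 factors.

2674440

Ways to associate a product of 15 factors correspond to binary trees on 15 leaves, so the count is C_14.
C_14 = C(28,14)/15 = 40116600/15 = 2674440.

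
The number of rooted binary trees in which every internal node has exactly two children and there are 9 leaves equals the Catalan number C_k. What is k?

Full binary trees with 9 leaves have 9−1 = 8 internal nodes, so there are C_8 of them.

8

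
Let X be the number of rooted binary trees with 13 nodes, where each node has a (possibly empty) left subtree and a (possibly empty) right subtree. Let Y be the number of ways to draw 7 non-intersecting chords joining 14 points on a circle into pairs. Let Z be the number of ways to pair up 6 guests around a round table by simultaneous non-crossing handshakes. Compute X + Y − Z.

There are C_n binary search tree shapes on n keys; with n = 13 that is C_13. So X = C_13 = 742900.
Pairing 14 circle points by 7 non-crossing chords gives C_7 matchings. So Y = C_7 = 429.
Non-crossing handshake pairings of 2n people are counted by C_n; 6 people gives n = 3. So Z = C_3 = 5.
X + Y − Z = 742900 + 429 − 5 = 743324.

743324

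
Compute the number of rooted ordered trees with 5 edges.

Rooted ordered trees with n edges are counted by C_n; here n = 5.
C_5 = C_4 · 2(2·4+1)/(4+2) = 14 · 18/6 = 42.

42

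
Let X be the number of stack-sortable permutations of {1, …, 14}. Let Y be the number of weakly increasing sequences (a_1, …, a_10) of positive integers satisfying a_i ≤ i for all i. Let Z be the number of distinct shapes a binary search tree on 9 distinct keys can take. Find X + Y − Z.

2686374

Stack-sortable permutations are exactly the 231-avoiding ones, counted by C_n; here n = 14. So X = C_14 = 2674440.
Such sub-staircase sequences of length n are counted by C_n; here n = 10. So Y = C_10 = 16796.
Rooted binary trees with 9 nodes (each child slot possibly empty) number C_9. So Z = C_9 = 4862.
X + Y − Z = 2674440 + 16796 − 4862 = 2686374.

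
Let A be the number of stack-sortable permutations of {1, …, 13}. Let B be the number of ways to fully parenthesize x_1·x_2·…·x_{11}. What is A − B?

By Knuth's characterisation, the stack-sortable permutations of length 13 are the 231-avoiders, numbering C_13. So A = C_13 = 742900.
Parenthesizations of m factors correspond to full binary trees with m leaves, counted by C_{m−1}; m = 11 gives C_10. So B = C_10 = 16796.
A − B = 742900 − 16796 = 726104.

726104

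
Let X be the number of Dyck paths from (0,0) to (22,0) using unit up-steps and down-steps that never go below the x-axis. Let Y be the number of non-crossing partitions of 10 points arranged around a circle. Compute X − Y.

Dyck paths of semilength n (length 2n) are counted by C_n; here n = 11. So X = C_11 = 58786.
The non-crossing partitions of [10] form a lattice of size C_10. So Y = C_10 = 16796.
X − Y = 58786 − 16796 = 41990.

41990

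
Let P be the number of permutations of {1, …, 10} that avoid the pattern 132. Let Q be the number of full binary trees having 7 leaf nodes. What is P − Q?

16664

Permutations of [n] avoiding any single length-3 pattern are counted by C_n; here n = 10. So P = C_10 = 16796.
Full binary trees with 7 leaves have 7−1 = 6 internal nodes, so there are C_6 of them. So Q = C_6 = 132.
P − Q = 16796 − 132 = 16664.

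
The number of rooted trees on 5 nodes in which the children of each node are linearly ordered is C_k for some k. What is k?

4

Rooted ordered (plane) trees on m nodes have m−1 edges and are counted by C_{m−1}; m = 5 gives C_4.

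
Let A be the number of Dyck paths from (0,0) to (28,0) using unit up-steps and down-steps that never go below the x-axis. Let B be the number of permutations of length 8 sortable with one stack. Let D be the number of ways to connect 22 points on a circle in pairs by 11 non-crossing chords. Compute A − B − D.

Paths of 14 up- and 14 down-steps that never dip below the axis are Dyck paths; their count is C_14. So A = C_14 = 2674440.
Stack-sortable permutations are exactly the 231-avoiding ones, counted by C_n; here n = 8. So B = C_8 = 1430.
Pairing 22 circle points by 11 non-crossing chords gives C_11 matchings. So D = C_11 = 58786.
A − B − D = 2674440 − 1430 − 58786 = 2614224.

2614224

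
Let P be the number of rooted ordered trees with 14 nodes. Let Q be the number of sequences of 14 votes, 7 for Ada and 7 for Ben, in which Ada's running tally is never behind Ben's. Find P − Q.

742471

Rooted ordered (plane) trees on m nodes have m−1 edges and are counted by C_{m−1}; m = 14 gives C_13. So P = C_13 = 742900.
Reading a vote for the leader as '(' and for the other as ')' turns such a sequence into a balanced string of 7 pairs, so the count is C_7. So Q = C_7 = 429.
P − Q = 742900 − 429 = 742471.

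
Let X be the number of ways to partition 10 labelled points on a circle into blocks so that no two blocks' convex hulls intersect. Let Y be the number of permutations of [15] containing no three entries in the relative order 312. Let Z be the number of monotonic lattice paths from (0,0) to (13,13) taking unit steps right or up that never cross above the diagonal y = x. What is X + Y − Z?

8968741

The non-crossing partitions of [10] form a lattice of size C_10. So X = C_10 = 16796.
Permutations of [n] avoiding any single length-3 pattern are counted by C_n; here n = 15. So Y = C_15 = 9694845.
Sub-diagonal monotone paths from (0,0) to (13,13) biject with Dyck paths of semilength 13, giving C_13. So Z = C_13 = 742900.
X + Y − Z = 16796 + 9694845 − 742900 = 8968741.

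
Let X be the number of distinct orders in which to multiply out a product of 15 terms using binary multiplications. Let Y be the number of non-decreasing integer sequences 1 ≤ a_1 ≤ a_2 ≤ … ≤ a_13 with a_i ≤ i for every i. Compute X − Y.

1931540

Bracketing 15 factors into binary products is counted by C_{15−1} = C_14. So X = C_14 = 2674440.
Such sub-staircase sequences of length n are counted by C_n; here n = 13. So Y = C_13 = 742900.
X − Y = 2674440 − 742900 = 1931540.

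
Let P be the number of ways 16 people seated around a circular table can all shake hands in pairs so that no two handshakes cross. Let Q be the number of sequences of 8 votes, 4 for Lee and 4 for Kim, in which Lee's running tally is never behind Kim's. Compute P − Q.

Non-crossing handshake pairings of 2n people are counted by C_n; 16 people gives n = 8. So P = C_8 = 1430.
Ballot sequences with n votes each where one side never trails are Dyck words, counted by C_n; here n = 4. So Q = C_4 = 14.
P − Q = 1430 − 14 = 1416.

1416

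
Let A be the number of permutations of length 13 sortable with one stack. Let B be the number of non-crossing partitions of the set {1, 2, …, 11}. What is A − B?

684114

Stack-sortable permutations are exactly the 231-avoiding ones, counted by C_n; here n = 13. So A = C_13 = 742900.
The non-crossing partitions of [11] form a lattice of size C_11. So B = C_11 = 58786.
A − B = 742900 − 58786 = 684114.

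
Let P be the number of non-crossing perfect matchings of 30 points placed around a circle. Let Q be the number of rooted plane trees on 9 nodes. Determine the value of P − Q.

9693415

Non-crossing perfect matchings of 2n points on a circle are counted by C_n; with 30 points, n = 15. So P = C_15 = 9694845.
A rooted plane tree on 9 nodes has 8 edges, and such trees are counted by C_8. So Q = C_8 = 1430.
P − Q = 9694845 − 1430 = 9693415.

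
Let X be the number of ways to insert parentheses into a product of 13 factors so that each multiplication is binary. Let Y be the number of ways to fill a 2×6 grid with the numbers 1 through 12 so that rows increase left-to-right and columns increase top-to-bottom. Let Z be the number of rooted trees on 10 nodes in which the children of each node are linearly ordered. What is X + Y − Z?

Ways to associate a product of 13 factors correspond to binary trees on 13 leaves, so the count is C_12. So X = C_12 = 208012.
Standard Young tableaux of shape 2×n are counted by C_n; here n = 6. So Y = C_6 = 132.
A rooted plane tree on 10 nodes has 9 edges, and such trees are counted by C_9. So Z = C_9 = 4862.
X + Y − Z = 208012 + 132 − 4862 = 203282.

203282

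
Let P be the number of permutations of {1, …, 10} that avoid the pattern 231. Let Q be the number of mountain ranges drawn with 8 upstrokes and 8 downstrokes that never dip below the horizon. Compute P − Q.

15366

Permutations of [n] avoiding any single length-3 pattern are counted by C_n; here n = 10. So P = C_10 = 16796.
Paths of 8 up- and 8 down-steps that never dip below the axis are Dyck paths; their count is C_8. So Q = C_8 = 1430.
P − Q = 16796 − 1430 = 15366.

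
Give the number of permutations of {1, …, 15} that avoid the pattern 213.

For any fixed pattern of length 3, the pattern-avoiding permutations of [15] number C_15.
C_15 = C(30,15)/16 = 155117520/16 = 9694845.

9694845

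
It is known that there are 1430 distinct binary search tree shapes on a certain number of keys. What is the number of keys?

Binary search tree shapes on n keys are counted by C_n, and C_8 = 1430.

8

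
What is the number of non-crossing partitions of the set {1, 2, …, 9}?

4862

The non-crossing partitions of [9] form a lattice of size C_9.
C_9 = C(18,9)/10 = 48620/10 = 4862.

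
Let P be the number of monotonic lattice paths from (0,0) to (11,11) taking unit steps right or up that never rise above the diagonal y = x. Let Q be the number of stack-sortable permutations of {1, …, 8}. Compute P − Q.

57356

Monotone paths in an n×n grid that stay weakly below the diagonal are counted by C_n; here n = 11. So P = C_11 = 58786.
Stack-sortable permutations are exactly the 231-avoiding ones, counted by C_n; here n = 8. So Q = C_8 = 1430.
P − Q = 58786 − 1430 = 57356.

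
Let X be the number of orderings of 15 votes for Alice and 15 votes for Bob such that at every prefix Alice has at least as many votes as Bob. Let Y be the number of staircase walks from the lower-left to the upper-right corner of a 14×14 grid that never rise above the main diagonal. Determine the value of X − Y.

7020405

Reading a vote for the leader as '(' and for the other as ')' turns such a sequence into a balanced string of 15 pairs, so the count is C_15. So X = C_15 = 9694845.
Sub-diagonal monotone paths from (0,0) to (14,14) biject with Dyck paths of semilength 14, giving C_14. So Y = C_14 = 2674440.
X − Y = 9694845 − 2674440 = 7020405.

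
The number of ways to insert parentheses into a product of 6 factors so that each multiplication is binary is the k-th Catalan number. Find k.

5

Ways to associate a product of 6 factors correspond to binary trees on 6 leaves, so the count is C_5.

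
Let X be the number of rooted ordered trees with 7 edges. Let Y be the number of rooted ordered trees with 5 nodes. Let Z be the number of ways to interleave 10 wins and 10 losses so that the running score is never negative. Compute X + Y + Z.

Rooted ordered trees with n edges are counted by C_n; here n = 7. So X = C_7 = 429.
A rooted plane tree on 5 nodes has 4 edges, and such trees are counted by C_4. So Y = C_4 = 14.
Reading a vote for the leader as '(' and for the other as ')' turns such a sequence into a balanced string of 10 pairs, so the count is C_10. So Z = C_10 = 16796.
X + Y + Z = 429 + 14 + 16796 = 17239.

17239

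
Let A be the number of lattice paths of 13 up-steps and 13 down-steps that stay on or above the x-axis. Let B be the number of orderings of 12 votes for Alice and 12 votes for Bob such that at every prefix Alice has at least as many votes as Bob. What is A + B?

950912

Paths of 13 up- and 13 down-steps that never dip below the axis are Dyck paths; their count is C_13. So A = C_13 = 742900.
Reading a vote for the leader as '(' and for the other as ')' turns such a sequence into a balanced string of 12 pairs, so the count is C_12. So B = C_12 = 208012.
A + B = 742900 + 208012 = 950912.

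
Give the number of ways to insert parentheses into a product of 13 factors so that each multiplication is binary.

208012

Bracketing 13 factors into binary products is counted by C_{13−1} = C_12.
C_12 = C_11 · 2(2·11+1)/(11+2) = 58786 · 46/13 = 208012.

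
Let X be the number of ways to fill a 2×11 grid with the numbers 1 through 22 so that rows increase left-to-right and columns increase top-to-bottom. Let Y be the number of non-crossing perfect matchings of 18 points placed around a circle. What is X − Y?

53924

By the hook-length formula (or a Dyck-path bijection), SYT of shape 2×11 number C_11. So X = C_11 = 58786.
Pairing 18 circle points by 9 non-crossing chords gives C_9 matchings. So Y = C_9 = 4862.
X − Y = 58786 − 4862 = 53924.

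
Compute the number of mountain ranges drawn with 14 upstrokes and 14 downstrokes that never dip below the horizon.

2674440

Dyck paths of semilength n (length 2n) are counted by C_n; here n = 14.
C_14 = C_13 · 2(2·13+1)/(13+2) = 742900 · 54/15 = 2674440.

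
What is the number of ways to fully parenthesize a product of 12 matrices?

Bracketing 12 factors into binary products is counted by C_{12−1} = C_11.
C_11 = C_10 · 2(2·10+1)/(10+2) = 16796 · 42/12 = 58786.

58786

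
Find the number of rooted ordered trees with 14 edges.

A rooted plane tree with 14 edges has 15 nodes, and the count is C_14.
C_14 = C(28,14)/15 = 40116600/15 = 2674440.

2674440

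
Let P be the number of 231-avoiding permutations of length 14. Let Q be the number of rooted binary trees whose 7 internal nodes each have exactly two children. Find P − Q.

2674011

For any fixed pattern of length 3, the pattern-avoiding permutations of [14] number C_14. So P = C_14 = 2674440.
Full binary trees with n internal nodes are counted by C_n; here n = 7. So Q = C_7 = 429.
P − Q = 2674440 − 429 = 2674011.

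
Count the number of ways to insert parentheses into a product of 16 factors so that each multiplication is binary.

Parenthesizations of m factors correspond to full binary trees with m leaves, counted by C_{m−1}; m = 16 gives C_15.
C_15 = C(30,15)/16 = 155117520/16 = 9694845.

9694845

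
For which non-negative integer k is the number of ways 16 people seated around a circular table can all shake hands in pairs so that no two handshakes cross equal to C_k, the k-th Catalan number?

8

With 16 = 2·8 people, non-crossing handshake pairings are non-crossing perfect matchings on a circle, counted by C_8.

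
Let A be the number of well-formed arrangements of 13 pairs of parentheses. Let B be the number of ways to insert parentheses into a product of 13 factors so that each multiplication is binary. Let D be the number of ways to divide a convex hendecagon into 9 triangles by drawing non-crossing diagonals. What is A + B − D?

Balanced strings of n pairs of brackets are counted by C_n; here n = 13. So A = C_13 = 742900.
Bracketing 13 factors into binary products is counted by C_{13−1} = C_12. So B = C_12 = 208012.
The number of triangulations of an 11-gon is the Catalan number C_9 (index = sides − 2). So D = C_9 = 4862.
A + B − D = 742900 + 208012 − 4862 = 946050.

946050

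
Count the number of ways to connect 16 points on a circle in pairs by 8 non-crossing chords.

1430

Pairing 16 circle points by 8 non-crossing chords gives C_8 matchings.
C_8 = C(16,8)/9 = 12870/9 = 1430.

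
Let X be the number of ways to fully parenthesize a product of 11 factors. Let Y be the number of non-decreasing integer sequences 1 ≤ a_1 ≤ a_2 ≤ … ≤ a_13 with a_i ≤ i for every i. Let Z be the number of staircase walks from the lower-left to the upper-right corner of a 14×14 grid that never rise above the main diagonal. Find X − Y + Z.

1948336

Parenthesizations of m factors correspond to full binary trees with m leaves, counted by C_{m−1}; m = 11 gives C_10. So X = C_10 = 16796.
Weakly increasing sequences with a_i ≤ i biject with Dyck paths of semilength 13, so there are C_13. So Y = C_13 = 742900.
Sub-diagonal monotone paths from (0,0) to (14,14) biject with Dyck paths of semilength 14, giving C_14. So Z = C_14 = 2674440.
X − Y + Z = 16796 − 742900 + 2674440 = 1948336.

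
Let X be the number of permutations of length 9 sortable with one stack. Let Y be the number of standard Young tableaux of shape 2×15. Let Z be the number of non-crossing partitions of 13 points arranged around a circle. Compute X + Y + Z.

10442607

Stack-sortable permutations are exactly the 231-avoiding ones, counted by C_n; here n = 9. So X = C_9 = 4862.
Standard Young tableaux of shape 2×n are counted by C_n; here n = 15. So Y = C_15 = 9694845.
The non-crossing partitions of [13] form a lattice of size C_13. So Z = C_13 = 742900.
X + Y + Z = 4862 + 9694845 + 742900 = 10442607.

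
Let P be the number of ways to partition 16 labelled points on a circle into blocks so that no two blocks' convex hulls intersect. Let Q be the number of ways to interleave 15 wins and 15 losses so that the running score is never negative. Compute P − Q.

25662825

The non-crossing partitions of [16] form a lattice of size C_16. So P = C_16 = 35357670.
Reading a vote for the leader as '(' and for the other as ')' turns such a sequence into a balanced string of 15 pairs, so the count is C_15. So Q = C_15 = 9694845.
P − Q = 35357670 − 9694845 = 25662825.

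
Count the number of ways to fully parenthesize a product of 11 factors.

Parenthesizations of m factors correspond to full binary trees with m leaves, counted by C_{m−1}; m = 11 gives C_10.
C_10 = C(20,10)/11 = 184756/11 = 16796.

16796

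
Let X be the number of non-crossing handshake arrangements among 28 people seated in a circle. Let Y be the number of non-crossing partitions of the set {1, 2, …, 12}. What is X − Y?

With 28 = 2·14 people, non-crossing handshake pairings are non-crossing perfect matchings on a circle, counted by C_14. So X = C_14 = 2674440.
Non-crossing partitions of an n-element set are counted by C_n; here n = 12. So Y = C_12 = 208012.
X − Y = 2674440 − 208012 = 2466428.

2466428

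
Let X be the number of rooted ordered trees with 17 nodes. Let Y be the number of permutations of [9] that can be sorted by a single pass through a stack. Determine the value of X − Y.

35352808

A rooted plane tree on 17 nodes has 16 edges, and such trees are counted by C_16. So X = C_16 = 35357670.
Stack-sortable permutations are exactly the 231-avoiding ones, counted by C_n; here n = 9. So Y = C_9 = 4862.
X − Y = 35357670 − 4862 = 35352808.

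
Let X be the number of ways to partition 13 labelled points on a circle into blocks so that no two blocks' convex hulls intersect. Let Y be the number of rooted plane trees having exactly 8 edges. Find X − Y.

741470

Non-crossing partitions of an n-element set are counted by C_n; here n = 13. So X = C_13 = 742900.
Rooted ordered trees with n edges are counted by C_n; here n = 8. So Y = C_8 = 1430.
X − Y = 742900 − 1430 = 741470.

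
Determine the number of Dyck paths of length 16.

Paths of 8 up- and 8 down-steps that never dip below the axis are Dyck paths; their count is C_8.
C_8 = 1430.

1430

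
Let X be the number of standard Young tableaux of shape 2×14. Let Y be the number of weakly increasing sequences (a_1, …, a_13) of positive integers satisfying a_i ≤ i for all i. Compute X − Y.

1931540

Standard Young tableaux of shape 2×n are counted by C_n; here n = 14. So X = C_14 = 2674440.
Weakly increasing sequences with a_i ≤ i biject with Dyck paths of semilength 13, so there are C_13. So Y = C_13 = 742900.
X − Y = 2674440 − 742900 = 1931540.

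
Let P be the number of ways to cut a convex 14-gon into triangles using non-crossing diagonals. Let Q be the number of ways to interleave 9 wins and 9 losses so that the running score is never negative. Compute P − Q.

The number of triangulations of a 14-gon is the Catalan number C_12 (index = sides − 2). So P = C_12 = 208012.
Ballot sequences with n votes each where one side never trails are Dyck words, counted by C_n; here n = 9. So Q = C_9 = 4862.
P − Q = 208012 − 4862 = 203150.

203150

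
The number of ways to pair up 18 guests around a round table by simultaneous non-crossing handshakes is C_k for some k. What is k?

Non-crossing handshake pairings of 2n people are counted by C_n; 18 people gives n = 9.

9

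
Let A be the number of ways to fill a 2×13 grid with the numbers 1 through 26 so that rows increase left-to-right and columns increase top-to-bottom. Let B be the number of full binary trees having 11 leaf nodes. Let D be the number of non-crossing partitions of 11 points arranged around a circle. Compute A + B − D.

700910

By the hook-length formula (or a Dyck-path bijection), SYT of shape 2×13 number C_13. So A = C_13 = 742900.
Full binary trees with 11 leaves have 11−1 = 10 internal nodes, so there are C_10 of them. So B = C_10 = 16796.
The non-crossing partitions of [11] form a lattice of size C_11. So D = C_11 = 58786.
A + B − D = 742900 + 16796 − 58786 = 700910.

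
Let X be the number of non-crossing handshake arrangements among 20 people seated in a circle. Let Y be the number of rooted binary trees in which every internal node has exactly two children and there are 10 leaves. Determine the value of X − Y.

Non-crossing handshake pairings of 2n people are counted by C_n; 20 people gives n = 10. So X = C_10 = 16796.
A full binary tree with L leaves has L−1 internal nodes and is counted by C_{L−1}; L = 10 gives C_9. So Y = C_9 = 4862.
X − Y = 16796 − 4862 = 11934.

11934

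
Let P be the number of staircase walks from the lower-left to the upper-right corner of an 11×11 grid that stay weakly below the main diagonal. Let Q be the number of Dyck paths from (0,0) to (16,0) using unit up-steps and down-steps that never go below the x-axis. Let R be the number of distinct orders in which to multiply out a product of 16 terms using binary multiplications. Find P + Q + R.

Monotone paths in an n×n grid that stay weakly below the diagonal are counted by C_n; here n = 11. So P = C_11 = 58786.
Paths of 8 up- and 8 down-steps that never dip below the axis are Dyck paths; their count is C_8. So Q = C_8 = 1430.
Ways to associate a product of 16 factors correspond to binary trees on 16 leaves, so the count is C_15. So R = C_15 = 9694845.
P + Q + R = 58786 + 1430 + 9694845 = 9755061.

9755061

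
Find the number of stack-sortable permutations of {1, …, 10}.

Stack-sortable permutations are exactly the 231-avoiding ones, counted by C_n; here n = 10.
C_10 = C(20,10)/11 = 184756/11 = 16796.

16796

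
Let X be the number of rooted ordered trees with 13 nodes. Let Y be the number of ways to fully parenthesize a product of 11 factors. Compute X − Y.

191216

Rooted ordered (plane) trees on m nodes have m−1 edges and are counted by C_{m−1}; m = 13 gives C_12. So X = C_12 = 208012.
Ways to associate a product of 11 factors correspond to binary trees on 11 leaves, so the count is C_10. So Y = C_10 = 16796.
X − Y = 208012 − 16796 = 191216.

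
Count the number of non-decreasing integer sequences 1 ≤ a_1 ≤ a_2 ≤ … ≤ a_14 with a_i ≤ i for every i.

Weakly increasing sequences with a_i ≤ i biject with Dyck paths of semilength 14, so there are C_14.
C_14 = C(28,14)/15 = 40116600/15 = 2674440.

2674440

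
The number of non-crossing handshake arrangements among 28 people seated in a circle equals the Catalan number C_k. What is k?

With 28 = 2·14 people, non-crossing handshake pairings are non-crossing perfect matchings on a circle, counted by C_14.

14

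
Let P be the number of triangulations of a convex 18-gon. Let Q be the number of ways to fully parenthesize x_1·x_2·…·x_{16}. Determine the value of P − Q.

25662825

Triangulations of a convex m-gon are counted by C_{m−2}; with m = 18 this is C_16. So P = C_16 = 35357670.
Parenthesizations of m factors correspond to full binary trees with m leaves, counted by C_{m−1}; m = 16 gives C_15. So Q = C_15 = 9694845.
P − Q = 35357670 − 9694845 = 25662825.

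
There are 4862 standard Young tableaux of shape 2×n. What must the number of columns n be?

9

Standard Young tableaux of shape 2×n are counted by C_n. The Catalan number equal to 4862 is C_9.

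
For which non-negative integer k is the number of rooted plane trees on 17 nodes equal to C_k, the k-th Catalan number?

Rooted ordered (plane) trees on m nodes have m−1 edges and are counted by C_{m−1}; m = 17 gives C_16.

16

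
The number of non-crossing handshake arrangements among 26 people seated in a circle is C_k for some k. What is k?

Non-crossing handshake pairings of 2n people are counted by C_n; 26 people gives n = 13.

13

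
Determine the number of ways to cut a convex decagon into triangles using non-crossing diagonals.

The number of triangulations of a 10-gon is the Catalan number C_8 (index = sides − 2).
C_8 = C_7 · 2(2·7+1)/(7+2) = 429 · 30/9 = 1430.

1430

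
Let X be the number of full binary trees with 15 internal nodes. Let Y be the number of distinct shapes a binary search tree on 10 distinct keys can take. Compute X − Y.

The number of full binary trees on 15 internal nodes is the Catalan number C_15. So X = C_15 = 9694845.
Rooted binary trees with 10 nodes (each child slot possibly empty) number C_10. So Y = C_10 = 16796.
X − Y = 9694845 − 16796 = 9678049.

9678049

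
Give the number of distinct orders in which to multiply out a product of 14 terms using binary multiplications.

742900

Parenthesizations of m factors correspond to full binary trees with m leaves, counted by C_{m−1}; m = 14 gives C_13.
C_13 = C(26,13)/14 = 10400600/14 = 742900.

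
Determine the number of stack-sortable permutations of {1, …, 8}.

1430

By Knuth's characterisation, the stack-sortable permutations of length 8 are the 231-avoiders, numbering C_8.
C_8 = C(16,8)/9 = 12870/9 = 1430.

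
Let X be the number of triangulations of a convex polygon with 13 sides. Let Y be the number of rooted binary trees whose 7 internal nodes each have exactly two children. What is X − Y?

A convex 13-gon is triangulated into 11 triangles, and the number of such triangulations is the Catalan number C_{13−2} = C_11. So X = C_11 = 58786.
Full binary trees with n internal nodes are counted by C_n; here n = 7. So Y = C_7 = 429.
X − Y = 58786 − 429 = 58357.

58357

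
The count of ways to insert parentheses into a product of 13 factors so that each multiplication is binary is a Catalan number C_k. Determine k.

12

Bracketing 13 factors into binary products is counted by C_{13−1} = C_12.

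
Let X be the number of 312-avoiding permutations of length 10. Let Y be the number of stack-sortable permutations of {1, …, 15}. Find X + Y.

9711641

For any fixed pattern of length 3, the pattern-avoiding permutations of [10] number C_10. So X = C_10 = 16796.
Stack-sortable permutations are exactly the 231-avoiding ones, counted by C_n; here n = 15. So Y = C_15 = 9694845.
X + Y = 16796 + 9694845 = 9711641.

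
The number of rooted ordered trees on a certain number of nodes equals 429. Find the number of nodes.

Rooted ordered trees on m nodes are counted by C_{m−1}; 429 = C_7.
So the index is 7, and the number of nodes is 7 + 1 = 8.

8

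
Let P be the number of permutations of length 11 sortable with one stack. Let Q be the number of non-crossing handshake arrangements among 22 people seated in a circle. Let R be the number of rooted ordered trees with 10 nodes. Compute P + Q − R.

Stack-sortable permutations are exactly the 231-avoiding ones, counted by C_n; here n = 11. So P = C_11 = 58786.
Non-crossing handshake pairings of 2n people are counted by C_n; 22 people gives n = 11. So Q = C_11 = 58786.
Rooted ordered (plane) trees on m nodes have m−1 edges and are counted by C_{m−1}; m = 10 gives C_9. So R = C_9 = 4862.
P + Q − R = 58786 + 58786 − 4862 = 112710.

112710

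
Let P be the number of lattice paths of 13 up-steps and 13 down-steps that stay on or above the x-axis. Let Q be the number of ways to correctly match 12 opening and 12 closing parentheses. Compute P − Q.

A Dyck path with 13 up-steps and 13 down-steps has semilength 13, so there are C_13 of them. So P = C_13 = 742900.
Balanced strings of n pairs of brackets are counted by C_n; here n = 12. So Q = C_12 = 208012.
P − Q = 742900 − 208012 = 534888.

534888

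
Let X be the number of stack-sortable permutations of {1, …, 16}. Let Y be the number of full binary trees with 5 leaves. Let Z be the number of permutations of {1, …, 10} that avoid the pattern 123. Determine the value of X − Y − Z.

35340860

Stack-sortable permutations are exactly the 231-avoiding ones, counted by C_n; here n = 16. So X = C_16 = 35357670.
Full binary trees with 5 leaves have 5−1 = 4 internal nodes, so there are C_4 of them. So Y = C_4 = 14.
For any fixed pattern of length 3, the pattern-avoiding permutations of [10] number C_10. So Z = C_10 = 16796.
X − Y − Z = 35357670 − 14 − 16796 = 35340860.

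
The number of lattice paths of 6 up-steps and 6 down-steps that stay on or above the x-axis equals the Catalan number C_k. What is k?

6

Paths of 6 up- and 6 down-steps that never dip below the axis are Dyck paths; their count is C_6.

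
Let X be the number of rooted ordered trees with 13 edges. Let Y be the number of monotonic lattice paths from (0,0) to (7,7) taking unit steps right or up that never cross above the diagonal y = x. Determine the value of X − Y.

A rooted plane tree with 13 edges has 14 nodes, and the count is C_13. So X = C_13 = 742900.
Sub-diagonal monotone paths from (0,0) to (7,7) biject with Dyck paths of semilength 7, giving C_7. So Y = C_7 = 429.
X − Y = 742900 − 429 = 742471.

742471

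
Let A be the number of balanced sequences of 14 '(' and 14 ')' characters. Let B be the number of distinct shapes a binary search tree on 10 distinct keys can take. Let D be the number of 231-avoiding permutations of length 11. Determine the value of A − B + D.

A balanced arrangement of 14 bracket pairs is a Dyck word of semilength 14, so the count is C_14. So A = C_14 = 2674440.
Rooted binary trees with 10 nodes (each child slot possibly empty) number C_10. So B = C_10 = 16796.
Permutations of [n] avoiding any single length-3 pattern are counted by C_n; here n = 11. So D = C_11 = 58786.
A − B + D = 2674440 − 16796 + 58786 = 2716430.

2716430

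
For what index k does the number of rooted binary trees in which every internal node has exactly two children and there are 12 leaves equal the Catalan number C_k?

11

Full binary trees with 12 leaves have 12−1 = 11 internal nodes, so there are C_11 of them.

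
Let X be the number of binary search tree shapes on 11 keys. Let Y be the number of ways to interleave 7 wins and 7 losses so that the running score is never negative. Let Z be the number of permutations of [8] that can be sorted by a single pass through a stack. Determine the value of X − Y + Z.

59787

There are C_n binary search tree shapes on n keys; with n = 11 that is C_11. So X = C_11 = 58786.
Reading a vote for the leader as '(' and for the other as ')' turns such a sequence into a balanced string of 7 pairs, so the count is C_7. So Y = C_7 = 429.
Stack-sortable permutations are exactly the 231-avoiding ones, counted by C_n; here n = 8. So Z = C_8 = 1430.
X − Y + Z = 58786 − 429 + 1430 = 59787.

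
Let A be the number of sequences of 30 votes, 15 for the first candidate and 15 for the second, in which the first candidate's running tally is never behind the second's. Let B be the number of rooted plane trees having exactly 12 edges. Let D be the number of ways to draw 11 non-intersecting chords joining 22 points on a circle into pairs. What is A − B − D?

9428047

Reading a vote for the leader as '(' and for the other as ')' turns such a sequence into a balanced string of 15 pairs, so the count is C_15. So A = C_15 = 9694845.
Rooted ordered trees with n edges are counted by C_n; here n = 12. So B = C_12 = 208012.
Non-crossing perfect matchings of 2n points on a circle are counted by C_n; with 22 points, n = 11. So D = C_11 = 58786.
A − B − D = 9694845 − 208012 − 58786 = 9428047.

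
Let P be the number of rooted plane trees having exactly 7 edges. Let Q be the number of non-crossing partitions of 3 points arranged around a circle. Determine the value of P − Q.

424

Rooted ordered trees with n edges are counted by C_n; here n = 7. So P = C_7 = 429.
Non-crossing partitions of an n-element set are counted by C_n; here n = 3. So Q = C_3 = 5.
P − Q = 429 − 5 = 424.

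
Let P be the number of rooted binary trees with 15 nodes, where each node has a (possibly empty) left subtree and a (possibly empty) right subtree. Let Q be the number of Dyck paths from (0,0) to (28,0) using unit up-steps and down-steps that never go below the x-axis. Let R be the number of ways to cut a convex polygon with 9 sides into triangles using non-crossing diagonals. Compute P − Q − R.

Binary trees (left/right distinguished) on n nodes are counted by C_n; here n = 15. So P = C_15 = 9694845.
Dyck paths of semilength n (length 2n) are counted by C_n; here n = 14. So Q = C_14 = 2674440.
A convex 9-gon is triangulated into 7 triangles, and the number of such triangulations is the Catalan number C_{9−2} = C_7. So R = C_7 = 429.
P − Q − R = 9694845 − 2674440 − 429 = 7019976.

7019976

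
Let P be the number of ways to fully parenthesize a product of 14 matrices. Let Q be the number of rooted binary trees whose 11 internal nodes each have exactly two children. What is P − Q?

Parenthesizations of m factors correspond to full binary trees with m leaves, counted by C_{m−1}; m = 14 gives C_13. So P = C_13 = 742900.
The number of full binary trees on 11 internal nodes is the Catalan number C_11. So Q = C_11 = 58786.
P − Q = 742900 − 58786 = 684114.

684114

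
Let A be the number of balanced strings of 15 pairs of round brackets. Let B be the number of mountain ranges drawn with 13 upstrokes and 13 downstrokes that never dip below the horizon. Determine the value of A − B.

With 15 pairs the number of balanced bracket strings is the Catalan number C_15. So A = C_15 = 9694845.
Dyck paths of semilength n (length 2n) are counted by C_n; here n = 13. So B = C_13 = 742900.
A − B = 9694845 − 742900 = 8951945.

8951945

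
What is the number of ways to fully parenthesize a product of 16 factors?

Parenthesizations of m factors correspond to full binary trees with m leaves, counted by C_{m−1}; m = 16 gives C_15.
C_15 = C(30,15)/16 = 155117520/16 = 9694845.

9694845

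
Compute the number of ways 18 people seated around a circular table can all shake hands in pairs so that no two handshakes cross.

4862

With 18 = 2·9 people, non-crossing handshake pairings are non-crossing perfect matchings on a circle, counted by C_9.
C_9 = C(18,9)/10 = 48620/10 = 4862.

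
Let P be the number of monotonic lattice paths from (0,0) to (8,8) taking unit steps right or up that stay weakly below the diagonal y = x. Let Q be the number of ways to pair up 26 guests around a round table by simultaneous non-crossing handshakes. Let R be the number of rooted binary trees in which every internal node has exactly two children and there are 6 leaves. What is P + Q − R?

Sub-diagonal monotone paths from (0,0) to (8,8) biject with Dyck paths of semilength 8, giving C_8. So P = C_8 = 1430.
With 26 = 2·13 people, non-crossing handshake pairings are non-crossing perfect matchings on a circle, counted by C_13. So Q = C_13 = 742900.
Full binary trees with 6 leaves have 6−1 = 5 internal nodes, so there are C_5 of them. So R = C_5 = 42.
P + Q − R = 1430 + 742900 − 42 = 744288.

744288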